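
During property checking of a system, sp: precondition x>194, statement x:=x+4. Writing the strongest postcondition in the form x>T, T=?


Formula: sp(P, x:=E) = exists old_x. (x = E[old_x/x]) AND P[old_x/x] (old_x is the value of x before the assignment; eliminate old_x by solving x = E[old_x/x] for old_x)
Step 1: Precondition P: x>194, i.e. old_x > 194
Step 2: Assignment gives x = old_x + 4, so old_x = x - 4
Step 3: Substitute into P: x - 4 > 194
Step 4: Simplify: x > 194+4 = 198

198


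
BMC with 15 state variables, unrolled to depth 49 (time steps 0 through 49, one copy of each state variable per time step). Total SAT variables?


BMC unrolls to depth k, creating one copy of each state var for steps 0..k.
Step count = 49 + 1 = 50 (steps 0 through 49)
Vars per step = 15
Total = 15 * 50 = 750

750


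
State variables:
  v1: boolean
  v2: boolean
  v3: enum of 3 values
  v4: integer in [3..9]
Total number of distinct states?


State space = product of domain sizes of all variables.
Domain sizes:
  v1 (boolean): 2
  v2 (boolean): 2
  v3 (enum of 3 values): 3
  v4 (integer in [3..9]): 7
Product = 2 * 2 * 3 * 7 = 84

84


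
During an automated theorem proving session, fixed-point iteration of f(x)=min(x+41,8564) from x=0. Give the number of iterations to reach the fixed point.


Step 1: x=0, cap=8564, increment=41
Step 2: x grows by 41 each step until capped at 8564; fixed point is x=8564
Step 3: iterations = ceil(8564/41) = 209

209


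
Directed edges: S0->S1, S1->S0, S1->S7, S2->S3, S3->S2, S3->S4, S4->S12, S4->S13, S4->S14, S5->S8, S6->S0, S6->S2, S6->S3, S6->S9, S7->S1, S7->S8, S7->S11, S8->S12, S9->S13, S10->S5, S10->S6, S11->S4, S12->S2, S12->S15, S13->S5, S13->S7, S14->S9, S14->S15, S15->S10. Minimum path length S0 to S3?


BFS layer-by-layer from S0:
  dist 0: {S0}
  dist 1: {S1}
  dist 2: {S7}
  dist 3: {S8, S11}
  dist 4: {S4, S12}
  dist 5: {S2, S13, S14, S15}
  dist 6: {S3, S5, S9, S10}
  -> S3 reached at distance 6
Shortest path length = 6

6


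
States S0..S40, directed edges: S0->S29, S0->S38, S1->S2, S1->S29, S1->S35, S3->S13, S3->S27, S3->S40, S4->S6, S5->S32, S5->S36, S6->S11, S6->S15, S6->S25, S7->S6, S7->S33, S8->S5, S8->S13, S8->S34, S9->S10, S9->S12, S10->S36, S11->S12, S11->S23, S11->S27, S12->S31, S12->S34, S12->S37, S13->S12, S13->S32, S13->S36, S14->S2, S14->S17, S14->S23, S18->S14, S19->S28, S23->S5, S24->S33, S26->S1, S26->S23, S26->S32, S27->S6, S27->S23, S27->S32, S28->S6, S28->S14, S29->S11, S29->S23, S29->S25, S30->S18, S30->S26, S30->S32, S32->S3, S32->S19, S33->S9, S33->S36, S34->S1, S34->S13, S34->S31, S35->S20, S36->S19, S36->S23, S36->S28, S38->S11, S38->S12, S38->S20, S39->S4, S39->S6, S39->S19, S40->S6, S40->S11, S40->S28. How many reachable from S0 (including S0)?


BFS from S0:
  layer 0: {S0}
  layer 1: {S29, S38}
  layer 2: {S11, S12, S20, S23, S25}
  layer 3: {S5, S27, S31, S34, S37}
  layer 4: {S1, S6, S13, S32, S36}
  layer 5: {S2, S3, S15, S19, S28, S35}
  layer 6: {S14, S40}
  layer 7: {S17}
Reachable set: {S0, S1, S2, S3, S5, S6, S11, S12, S13, S14, S15, S17, S19, S20, S23, S25, S27, S28, S29, S31, S32, S34, S35, S36, S37, S38, S40}
Count = 27

27


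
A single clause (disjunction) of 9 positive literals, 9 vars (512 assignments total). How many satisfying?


Step 1: Total=2^9=512
Step 2: Unsat when all 9 false: 2^0=1
Step 3: Sat=512-1=511

511


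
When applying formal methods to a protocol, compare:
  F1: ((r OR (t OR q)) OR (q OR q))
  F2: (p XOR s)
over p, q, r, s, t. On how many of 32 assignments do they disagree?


F1 = ((r OR (t OR q)) OR (q OR q))
F2 = (p XOR s)
Evaluate both on each of 32 rows (bits = p,q,r,s,t):
  row 0 [00000]: F1=0 F2=0 -> 0
  row 1 [00001]: F1=1 F2=0 (differ) -> 1
  row 2 [00010]: F1=0 F2=1 (differ) -> 1
  row 3 [00011]: F1=1 F2=1 -> 0
  row 4 [00100]: F1=1 F2=0 (differ) -> 1
  row 5 [00101]: F1=1 F2=0 (differ) -> 1
  row 6 [00110]: F1=1 F2=1 -> 0
  row 7 [00111]: F1=1 F2=1 -> 0
  row 8 [01000]: F1=1 F2=0 (differ) -> 1
  row 9 [01001]: F1=1 F2=0 (differ) -> 1
  row 10 [01010]: F1=1 F2=1 -> 0
  row 11 [01011]: F1=1 F2=1 -> 0
  row 12 [01100]: F1=1 F2=0 (differ) -> 1
  row 13 [01101]: F1=1 F2=0 (differ) -> 1
  row 14 [01110]: F1=1 F2=1 -> 0
  row 15 [01111]: F1=1 F2=1 -> 0
  row 16 [10000]: F1=0 F2=1 (differ) -> 1
  row 17 [10001]: F1=1 F2=1 -> 0
  row 18 [10010]: F1=0 F2=0 -> 0
  row 19 [10011]: F1=1 F2=0 (differ) -> 1
  row 20 [10100]: F1=1 F2=1 -> 0
  row 21 [10101]: F1=1 F2=1 -> 0
  row 22 [10110]: F1=1 F2=0 (differ) -> 1
  row 23 [10111]: F1=1 F2=0 (differ) -> 1
  row 24 [11000]: F1=1 F2=1 -> 0
  row 25 [11001]: F1=1 F2=1 -> 0
  row 26 [11010]: F1=1 F2=0 (differ) -> 1
  row 27 [11011]: F1=1 F2=0 (differ) -> 1
  row 28 [11100]: F1=1 F2=1 -> 0
  row 29 [11101]: F1=1 F2=1 -> 0
  row 30 [11110]: F1=1 F2=0 (differ) -> 1
  row 31 [11111]: F1=1 F2=0 (differ) -> 1
Full result column, 8 rows per line (p,q fixed per line; r,s,t runs 000..111 left to right):
  rows 0-7 [p,q=00]: 01101100  (ones: 4)
  rows 8-15 [p,q=01]: 11001100  (ones: 4)
  rows 16-23 [p,q=10]: 10010011  (ones: 4)
  rows 24-31 [p,q=11]: 00110011  (ones: 4)
Disagreements = 4+4+4+4 = 16

16


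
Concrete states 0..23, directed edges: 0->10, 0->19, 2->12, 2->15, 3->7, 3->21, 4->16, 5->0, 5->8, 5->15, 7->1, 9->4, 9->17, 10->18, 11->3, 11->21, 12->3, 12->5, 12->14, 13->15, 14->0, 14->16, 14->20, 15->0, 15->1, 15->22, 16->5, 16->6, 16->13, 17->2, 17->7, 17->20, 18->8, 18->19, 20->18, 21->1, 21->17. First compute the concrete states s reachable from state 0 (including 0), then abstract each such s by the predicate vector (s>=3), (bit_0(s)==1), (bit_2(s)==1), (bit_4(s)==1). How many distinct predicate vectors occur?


BFS from 0:
Concrete reachable: {0, 8, 10, 18, 19}
Abstract via predicates (s>=3), (bit_0(s)==1), (bit_2(s)==1), (bit_4(s)==1):
  (0,0,0,0) <- {0}
  (1,0,0,0) <- {8, 10}
  (1,0,0,1) <- {18}
  (1,1,0,1) <- {19}
Distinct abstract states = 4

4


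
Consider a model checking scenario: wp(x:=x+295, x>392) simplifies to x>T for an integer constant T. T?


Formula: wp(x:=E, P) = P[E/x] (substitute E for x in postcondition)
Step 1: Postcondition: x>392
Step 2: Substitute x+295 for x: x+295>392
Step 3: Solve for x: x > 392-295 = 97

97


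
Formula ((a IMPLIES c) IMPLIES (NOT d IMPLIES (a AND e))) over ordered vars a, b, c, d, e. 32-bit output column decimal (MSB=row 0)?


Formula: ((a IMPLIES c) IMPLIES (NOT d IMPLIES (a AND e))) over a, b, c, d, e (32 rows)
Evaluate each row (bits = a,b,c,d,e, MSB first):
  row 0 [00000]: ((0 IMPLIES 0) IMPLIES (NOT 0 IMPLIES (0 AND 0))) -> 0
  row 1 [00001]: ((0 IMPLIES 0) IMPLIES (NOT 0 IMPLIES (0 AND 1))) -> 0
  row 2 [00010]: ((0 IMPLIES 0) IMPLIES (NOT 1 IMPLIES (0 AND 0))) -> 1
  row 3 [00011]: ((0 IMPLIES 0) IMPLIES (NOT 1 IMPLIES (0 AND 1))) -> 1
  row 4 [00100]: ((0 IMPLIES 1) IMPLIES (NOT 0 IMPLIES (0 AND 0))) -> 0
  row 5 [00101]: ((0 IMPLIES 1) IMPLIES (NOT 0 IMPLIES (0 AND 1))) -> 0
  row 6 [00110]: ((0 IMPLIES 1) IMPLIES (NOT 1 IMPLIES (0 AND 0))) -> 1
  row 7 [00111]: ((0 IMPLIES 1) IMPLIES (NOT 1 IMPLIES (0 AND 1))) -> 1
  row 8 [01000]: ((0 IMPLIES 0) IMPLIES (NOT 0 IMPLIES (0 AND 0))) -> 0
  row 9 [01001]: ((0 IMPLIES 0) IMPLIES (NOT 0 IMPLIES (0 AND 1))) -> 0
  row 10 [01010]: ((0 IMPLIES 0) IMPLIES (NOT 1 IMPLIES (0 AND 0))) -> 1
  row 11 [01011]: ((0 IMPLIES 0) IMPLIES (NOT 1 IMPLIES (0 AND 1))) -> 1
  row 12 [01100]: ((0 IMPLIES 1) IMPLIES (NOT 0 IMPLIES (0 AND 0))) -> 0
  row 13 [01101]: ((0 IMPLIES 1) IMPLIES (NOT 0 IMPLIES (0 AND 1))) -> 0
  row 14 [01110]: ((0 IMPLIES 1) IMPLIES (NOT 1 IMPLIES (0 AND 0))) -> 1
  row 15 [01111]: ((0 IMPLIES 1) IMPLIES (NOT 1 IMPLIES (0 AND 1))) -> 1
  row 16 [10000]: ((1 IMPLIES 0) IMPLIES (NOT 0 IMPLIES (1 AND 0))) -> 1
  row 17 [10001]: ((1 IMPLIES 0) IMPLIES (NOT 0 IMPLIES (1 AND 1))) -> 1
  row 18 [10010]: ((1 IMPLIES 0) IMPLIES (NOT 1 IMPLIES (1 AND 0))) -> 1
  row 19 [10011]: ((1 IMPLIES 0) IMPLIES (NOT 1 IMPLIES (1 AND 1))) -> 1
  row 20 [10100]: ((1 IMPLIES 1) IMPLIES (NOT 0 IMPLIES (1 AND 0))) -> 0
  row 21 [10101]: ((1 IMPLIES 1) IMPLIES (NOT 0 IMPLIES (1 AND 1))) -> 1
  row 22 [10110]: ((1 IMPLIES 1) IMPLIES (NOT 1 IMPLIES (1 AND 0))) -> 1
  row 23 [10111]: ((1 IMPLIES 1) IMPLIES (NOT 1 IMPLIES (1 AND 1))) -> 1
  row 24 [11000]: ((1 IMPLIES 0) IMPLIES (NOT 0 IMPLIES (1 AND 0))) -> 1
  row 25 [11001]: ((1 IMPLIES 0) IMPLIES (NOT 0 IMPLIES (1 AND 1))) -> 1
  row 26 [11010]: ((1 IMPLIES 0) IMPLIES (NOT 1 IMPLIES (1 AND 0))) -> 1
  row 27 [11011]: ((1 IMPLIES 0) IMPLIES (NOT 1 IMPLIES (1 AND 1))) -> 1
  row 28 [11100]: ((1 IMPLIES 1) IMPLIES (NOT 0 IMPLIES (1 AND 0))) -> 0
  row 29 [11101]: ((1 IMPLIES 1) IMPLIES (NOT 0 IMPLIES (1 AND 1))) -> 1
  row 30 [11110]: ((1 IMPLIES 1) IMPLIES (NOT 1 IMPLIES (1 AND 0))) -> 1
  row 31 [11111]: ((1 IMPLIES 1) IMPLIES (NOT 1 IMPLIES (1 AND 1))) -> 1
Full result column, 4 rows per line (a,b,c fixed per line; d,e runs 00..11 left to right):
  rows 0-3 [a,b,c=000]: 0011  = hex 3
  rows 4-7 [a,b,c=001]: 0011  = hex 3
  rows 8-11 [a,b,c=010]: 0011  = hex 3
  rows 12-15 [a,b,c=011]: 0011  = hex 3
  rows 16-19 [a,b,c=100]: 1111  = hex F
  rows 20-23 [a,b,c=101]: 0111  = hex 7
  rows 24-27 [a,b,c=110]: 1111  = hex F
  rows 28-31 [a,b,c=111]: 0111  = hex 7
Output column (row 0 .. row 31) = 00110011001100111111011111110111
Output column grouped in 4s = 0011 0011 0011 0011 1111 0111 1111 0111 = 0x3333F7F7
Convert to decimal digit by digit (value = value*16 + digit):
  3 -> 3
  3*16 + 3 = 51
  51*16 + 3 = 819
  819*16 + 3 = 13107
  13107*16 + 15 (F) = 209727
  209727*16 + 7 = 3355639
  3355639*16 + 15 (F) = 53690239
  53690239*16 + 7 = 859043831
Decimal = 859043831

859043831


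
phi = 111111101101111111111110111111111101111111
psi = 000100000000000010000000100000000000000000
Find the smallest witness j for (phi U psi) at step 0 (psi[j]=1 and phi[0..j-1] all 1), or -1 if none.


(phi U psi) at 0: need smallest j with psi[j]=1 and phi[i]=1 for all i in [0,j).
Scan from step 0:
  step 0: phi=1, psi=0 -> continue
  step 1: phi=1, psi=0 -> continue
  step 2: phi=1, psi=0 -> continue
  step 3: psi=1 and phi held for [0,3) -> witness found
Witness step = 3

3


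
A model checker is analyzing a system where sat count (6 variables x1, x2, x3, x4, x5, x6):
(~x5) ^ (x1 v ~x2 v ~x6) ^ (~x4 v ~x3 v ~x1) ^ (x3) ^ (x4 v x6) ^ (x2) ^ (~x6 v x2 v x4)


CNF with 7 clauses over 6 vars (64 assignments).
An assignment satisfies CNF iff every clause has >=1 true literal.
Check each row (bits = x1,x2,x3,x4,x5,x6; clause T/F shown):
  row 0 [000000]: clauses=TTTFFFT -> 0
  row 1 [000001]: clauses=TTTFTFF -> 0
  row 2 [000010]: clauses=FTTFFFT -> 0
  row 3 [000011]: clauses=FTTFTFF -> 0
  row 4 [000100]: clauses=TTTFTFT -> 0
  (every remaining row is evaluated the same way; all 64 results are listed next)
Full result column, 8 rows per line (x1,x2,x3 fixed per line; x4,x5,x6 runs 000..111 left to right):
  rows 0-7 [x1,x2,x3=000]: 00000000  (ones: 0)
  rows 8-15 [x1,x2,x3=001]: 00000000  (ones: 0)
  rows 16-23 [x1,x2,x3=010]: 00000000  (ones: 0)
  rows 24-31 [x1,x2,x3=011]: 00001000  (ones: 1)
  rows 32-39 [x1,x2,x3=100]: 00000000  (ones: 0)
  rows 40-47 [x1,x2,x3=101]: 00000000  (ones: 0)
  rows 48-55 [x1,x2,x3=110]: 00000000  (ones: 0)
  rows 56-63 [x1,x2,x3=111]: 01000000  (ones: 1)
Satisfying assignments = 0+0+0+1+0+0+0+1 = 2

2


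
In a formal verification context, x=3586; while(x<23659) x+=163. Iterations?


Step 1: x goes from 3586 toward 23659 by 163; the body runs while x<23659, so iterations = ceil((bound-start)/step)
Step 2: Distance=20073
Step 3: ceil(20073/163)=124

124


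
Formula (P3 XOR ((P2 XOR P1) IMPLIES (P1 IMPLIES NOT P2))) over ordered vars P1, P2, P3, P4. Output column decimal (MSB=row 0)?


Formula: (P3 XOR ((P2 XOR P1) IMPLIES (P1 IMPLIES NOT P2))) over P1, P2, P3, P4 (16 rows)
Evaluate each row (bits = P1,P2,P3,P4, MSB first):
  row 0 [0000]: (0 XOR ((0 XOR 0) IMPLIES (0 IMPLIES NOT 0))) -> 1
  row 1 [0001]: (0 XOR ((0 XOR 0) IMPLIES (0 IMPLIES NOT 0))) -> 1
  row 2 [0010]: (1 XOR ((0 XOR 0) IMPLIES (0 IMPLIES NOT 0))) -> 0
  row 3 [0011]: (1 XOR ((0 XOR 0) IMPLIES (0 IMPLIES NOT 0))) -> 0
  row 4 [0100]: (0 XOR ((1 XOR 0) IMPLIES (0 IMPLIES NOT 1))) -> 1
  row 5 [0101]: (0 XOR ((1 XOR 0) IMPLIES (0 IMPLIES NOT 1))) -> 1
  row 6 [0110]: (1 XOR ((1 XOR 0) IMPLIES (0 IMPLIES NOT 1))) -> 0
  row 7 [0111]: (1 XOR ((1 XOR 0) IMPLIES (0 IMPLIES NOT 1))) -> 0
  row 8 [1000]: (0 XOR ((0 XOR 1) IMPLIES (1 IMPLIES NOT 0))) -> 1
  row 9 [1001]: (0 XOR ((0 XOR 1) IMPLIES (1 IMPLIES NOT 0))) -> 1
  row 10 [1010]: (1 XOR ((0 XOR 1) IMPLIES (1 IMPLIES NOT 0))) -> 0
  row 11 [1011]: (1 XOR ((0 XOR 1) IMPLIES (1 IMPLIES NOT 0))) -> 0
  row 12 [1100]: (0 XOR ((1 XOR 1) IMPLIES (1 IMPLIES NOT 1))) -> 1
  row 13 [1101]: (0 XOR ((1 XOR 1) IMPLIES (1 IMPLIES NOT 1))) -> 1
  row 14 [1110]: (1 XOR ((1 XOR 1) IMPLIES (1 IMPLIES NOT 1))) -> 0
  row 15 [1111]: (1 XOR ((1 XOR 1) IMPLIES (1 IMPLIES NOT 1))) -> 0
Full result column, 4 rows per line (P1,P2 fixed per line; P3,P4 runs 00..11 left to right):
  rows 0-3 [P1,P2=00]: 1100  = hex C
  rows 4-7 [P1,P2=01]: 1100  = hex C
  rows 8-11 [P1,P2=10]: 1100  = hex C
  rows 12-15 [P1,P2=11]: 1100  = hex C
Output column (row 0 .. row 15) = 1100110011001100
Output column grouped in 4s = 1100 1100 1100 1100 = 0xCCCC
Convert to decimal digit by digit (value = value*16 + digit):
  C -> 12
  12*16 + 12 (C) = 204
  204*16 + 12 (C) = 3276
  3276*16 + 12 (C) = 52428
Decimal = 52428

52428


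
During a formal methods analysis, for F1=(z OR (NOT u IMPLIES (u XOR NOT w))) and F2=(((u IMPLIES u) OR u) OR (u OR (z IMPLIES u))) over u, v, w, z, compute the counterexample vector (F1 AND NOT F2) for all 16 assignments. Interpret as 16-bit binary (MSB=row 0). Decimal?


F1 = (z OR (NOT u IMPLIES (u XOR NOT w)))
F2 = (((u IMPLIES u) OR u) OR (u OR (z IMPLIES u)))
Counterexample to F1=>F2 is where F1=1 and F2=0.
Evaluate each row (bits = u,v,w,z, MSB first):
  row 0 [0000]: F1=1 F2=1 -> F1&~F2 -> 0
  row 1 [0001]: F1=1 F2=1 -> F1&~F2 -> 0
  row 2 [0010]: F1=0 F2=1 -> F1&~F2 -> 0
  row 3 [0011]: F1=1 F2=1 -> F1&~F2 -> 0
  row 4 [0100]: F1=1 F2=1 -> F1&~F2 -> 0
  row 5 [0101]: F1=1 F2=1 -> F1&~F2 -> 0
  row 6 [0110]: F1=0 F2=1 -> F1&~F2 -> 0
  row 7 [0111]: F1=1 F2=1 -> F1&~F2 -> 0
  row 8 [1000]: F1=1 F2=1 -> F1&~F2 -> 0
  row 9 [1001]: F1=1 F2=1 -> F1&~F2 -> 0
  row 10 [1010]: F1=1 F2=1 -> F1&~F2 -> 0
  row 11 [1011]: F1=1 F2=1 -> F1&~F2 -> 0
  row 12 [1100]: F1=1 F2=1 -> F1&~F2 -> 0
  row 13 [1101]: F1=1 F2=1 -> F1&~F2 -> 0
  row 14 [1110]: F1=1 F2=1 -> F1&~F2 -> 0
  row 15 [1111]: F1=1 F2=1 -> F1&~F2 -> 0
Full result column, 4 rows per line (u,v fixed per line; w,z runs 00..11 left to right):
  rows 0-3 [u,v=00]: 0000  = hex 0
  rows 4-7 [u,v=01]: 0000  = hex 0
  rows 8-11 [u,v=10]: 0000  = hex 0
  rows 12-15 [u,v=11]: 0000  = hex 0
Counterexample vector (row 0 .. row 15) = 0000000000000000
Output column grouped in 4s = 0000 0000 0000 0000 = 0x0000
Convert to decimal digit by digit (value = value*16 + digit):
  0 -> 0
  0*16 + 0 = 0
  0*16 + 0 = 0
  0*16 + 0 = 0
Decimal = 0

0


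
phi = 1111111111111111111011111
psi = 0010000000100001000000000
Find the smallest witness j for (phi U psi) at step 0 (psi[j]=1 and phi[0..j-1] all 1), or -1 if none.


(phi U psi) at 0: need smallest j with psi[j]=1 and phi[i]=1 for all i in [0,j).
Scan from step 0:
  step 0: phi=1, psi=0 -> continue
  step 1: phi=1, psi=0 -> continue
  step 2: psi=1 and phi held for [0,2) -> witness found
Witness step = 2

2


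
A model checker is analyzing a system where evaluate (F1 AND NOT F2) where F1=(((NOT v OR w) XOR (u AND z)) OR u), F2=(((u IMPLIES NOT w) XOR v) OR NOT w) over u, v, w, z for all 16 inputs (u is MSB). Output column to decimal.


F1 = (((NOT v OR w) XOR (u AND z)) OR u)
F2 = (((u IMPLIES NOT w) XOR v) OR NOT w)
Counterexample to F1=>F2 is where F1=1 and F2=0.
Evaluate each row (bits = u,v,w,z, MSB first):
  row 0 [0000]: F1=1 F2=1 -> F1&~F2 -> 0
  row 1 [0001]: F1=1 F2=1 -> F1&~F2 -> 0
  row 2 [0010]: F1=1 F2=1 -> F1&~F2 -> 0
  row 3 [0011]: F1=1 F2=1 -> F1&~F2 -> 0
  row 4 [0100]: F1=0 F2=1 -> F1&~F2 -> 0
  row 5 [0101]: F1=0 F2=1 -> F1&~F2 -> 0
  row 6 [0110]: F1=1 F2=0 -> F1&~F2 -> 1
  row 7 [0111]: F1=1 F2=0 -> F1&~F2 -> 1
  row 8 [1000]: F1=1 F2=1 -> F1&~F2 -> 0
  row 9 [1001]: F1=1 F2=1 -> F1&~F2 -> 0
  row 10 [1010]: F1=1 F2=0 -> F1&~F2 -> 1
  row 11 [1011]: F1=1 F2=0 -> F1&~F2 -> 1
  row 12 [1100]: F1=1 F2=1 -> F1&~F2 -> 0
  row 13 [1101]: F1=1 F2=1 -> F1&~F2 -> 0
  row 14 [1110]: F1=1 F2=1 -> F1&~F2 -> 0
  row 15 [1111]: F1=1 F2=1 -> F1&~F2 -> 0
Full result column, 4 rows per line (u,v fixed per line; w,z runs 00..11 left to right):
  rows 0-3 [u,v=00]: 0000  = hex 0
  rows 4-7 [u,v=01]: 0011  = hex 3
  rows 8-11 [u,v=10]: 0011  = hex 3
  rows 12-15 [u,v=11]: 0000  = hex 0
Counterexample vector (row 0 .. row 15) = 0000001100110000
Output column grouped in 4s = 0000 0011 0011 0000 = 0x0330
Convert to decimal digit by digit (value = value*16 + digit):
  0 -> 0
  0*16 + 3 = 3
  3*16 + 3 = 51
  51*16 + 0 = 816
Decimal = 816

816


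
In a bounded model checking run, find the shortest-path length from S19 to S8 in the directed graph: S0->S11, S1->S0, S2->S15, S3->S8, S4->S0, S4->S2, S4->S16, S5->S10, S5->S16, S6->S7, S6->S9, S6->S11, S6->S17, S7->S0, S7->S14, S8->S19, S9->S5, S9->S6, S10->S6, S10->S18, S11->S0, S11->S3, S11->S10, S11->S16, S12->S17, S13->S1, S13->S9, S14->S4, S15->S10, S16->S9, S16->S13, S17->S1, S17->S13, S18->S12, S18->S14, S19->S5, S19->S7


BFS layer-by-layer from S19:
  dist 0: {S19}
  dist 1: {S5, S7}
  dist 2: {S0, S10, S14, S16}
  dist 3: {S4, S6, S9, S11, S13, S18}
  dist 4: {S1, S2, S3, S12, S17}
  dist 5: {S8, S15}
  -> S8 reached at distance 5
Shortest path length = 5

5


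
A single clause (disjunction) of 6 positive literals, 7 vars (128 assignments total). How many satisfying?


Step 1: Total=2^7=128
Step 2: Unsat when all 6 false: 2^1=2
Step 3: Sat=128-2=126

126


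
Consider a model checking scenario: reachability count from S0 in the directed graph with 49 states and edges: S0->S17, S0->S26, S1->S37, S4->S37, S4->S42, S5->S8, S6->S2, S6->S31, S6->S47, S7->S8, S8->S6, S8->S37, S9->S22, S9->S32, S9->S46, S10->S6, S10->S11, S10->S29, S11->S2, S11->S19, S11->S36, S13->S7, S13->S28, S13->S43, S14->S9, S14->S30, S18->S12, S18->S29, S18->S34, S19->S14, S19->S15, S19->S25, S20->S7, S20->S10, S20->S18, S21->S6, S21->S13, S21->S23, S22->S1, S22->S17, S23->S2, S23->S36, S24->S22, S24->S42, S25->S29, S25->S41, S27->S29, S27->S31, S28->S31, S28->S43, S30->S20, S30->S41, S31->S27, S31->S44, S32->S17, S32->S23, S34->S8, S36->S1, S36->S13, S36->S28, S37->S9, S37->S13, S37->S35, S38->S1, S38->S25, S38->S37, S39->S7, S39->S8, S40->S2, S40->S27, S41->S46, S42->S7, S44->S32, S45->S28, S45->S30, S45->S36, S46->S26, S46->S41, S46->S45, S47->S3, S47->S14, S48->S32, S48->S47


BFS from S0:
  layer 0: {S0}
  layer 1: {S17, S26}
Reachable set: {S0, S17, S26}
Count = 3

3


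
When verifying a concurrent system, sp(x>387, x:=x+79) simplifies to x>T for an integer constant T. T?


Formula: sp(P, x:=E) = exists old_x. (x = E[old_x/x]) AND P[old_x/x] (old_x is the value of x before the assignment; eliminate old_x by solving x = E[old_x/x] for old_x)
Step 1: Precondition P: x>387, i.e. old_x > 387
Step 2: Assignment gives x = old_x + 79, so old_x = x - 79
Step 3: Substitute into P: x - 79 > 387
Step 4: Simplify: x > 387+79 = 466

466


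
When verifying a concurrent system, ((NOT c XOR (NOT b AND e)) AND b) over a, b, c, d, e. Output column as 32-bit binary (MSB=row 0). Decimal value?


Formula: ((NOT c XOR (NOT b AND e)) AND b) over a, b, c, d, e (32 rows)
Evaluate each row (bits = a,b,c,d,e, MSB first):
  row 0 [00000]: ((NOT 0 XOR (NOT 0 AND 0)) AND 0) -> 0
  row 1 [00001]: ((NOT 0 XOR (NOT 0 AND 1)) AND 0) -> 0
  row 2 [00010]: ((NOT 0 XOR (NOT 0 AND 0)) AND 0) -> 0
  row 3 [00011]: ((NOT 0 XOR (NOT 0 AND 1)) AND 0) -> 0
  row 4 [00100]: ((NOT 1 XOR (NOT 0 AND 0)) AND 0) -> 0
  row 5 [00101]: ((NOT 1 XOR (NOT 0 AND 1)) AND 0) -> 0
  row 6 [00110]: ((NOT 1 XOR (NOT 0 AND 0)) AND 0) -> 0
  row 7 [00111]: ((NOT 1 XOR (NOT 0 AND 1)) AND 0) -> 0
  row 8 [01000]: ((NOT 0 XOR (NOT 1 AND 0)) AND 1) -> 1
  row 9 [01001]: ((NOT 0 XOR (NOT 1 AND 1)) AND 1) -> 1
  row 10 [01010]: ((NOT 0 XOR (NOT 1 AND 0)) AND 1) -> 1
  row 11 [01011]: ((NOT 0 XOR (NOT 1 AND 1)) AND 1) -> 1
  row 12 [01100]: ((NOT 1 XOR (NOT 1 AND 0)) AND 1) -> 0
  row 13 [01101]: ((NOT 1 XOR (NOT 1 AND 1)) AND 1) -> 0
  row 14 [01110]: ((NOT 1 XOR (NOT 1 AND 0)) AND 1) -> 0
  row 15 [01111]: ((NOT 1 XOR (NOT 1 AND 1)) AND 1) -> 0
  row 16 [10000]: ((NOT 0 XOR (NOT 0 AND 0)) AND 0) -> 0
  row 17 [10001]: ((NOT 0 XOR (NOT 0 AND 1)) AND 0) -> 0
  row 18 [10010]: ((NOT 0 XOR (NOT 0 AND 0)) AND 0) -> 0
  row 19 [10011]: ((NOT 0 XOR (NOT 0 AND 1)) AND 0) -> 0
  row 20 [10100]: ((NOT 1 XOR (NOT 0 AND 0)) AND 0) -> 0
  row 21 [10101]: ((NOT 1 XOR (NOT 0 AND 1)) AND 0) -> 0
  row 22 [10110]: ((NOT 1 XOR (NOT 0 AND 0)) AND 0) -> 0
  row 23 [10111]: ((NOT 1 XOR (NOT 0 AND 1)) AND 0) -> 0
  row 24 [11000]: ((NOT 0 XOR (NOT 1 AND 0)) AND 1) -> 1
  row 25 [11001]: ((NOT 0 XOR (NOT 1 AND 1)) AND 1) -> 1
  row 26 [11010]: ((NOT 0 XOR (NOT 1 AND 0)) AND 1) -> 1
  row 27 [11011]: ((NOT 0 XOR (NOT 1 AND 1)) AND 1) -> 1
  row 28 [11100]: ((NOT 1 XOR (NOT 1 AND 0)) AND 1) -> 0
  row 29 [11101]: ((NOT 1 XOR (NOT 1 AND 1)) AND 1) -> 0
  row 30 [11110]: ((NOT 1 XOR (NOT 1 AND 0)) AND 1) -> 0
  row 31 [11111]: ((NOT 1 XOR (NOT 1 AND 1)) AND 1) -> 0
Full result column, 4 rows per line (a,b,c fixed per line; d,e runs 00..11 left to right):
  rows 0-3 [a,b,c=000]: 0000  = hex 0
  rows 4-7 [a,b,c=001]: 0000  = hex 0
  rows 8-11 [a,b,c=010]: 1111  = hex F
  rows 12-15 [a,b,c=011]: 0000  = hex 0
  rows 16-19 [a,b,c=100]: 0000  = hex 0
  rows 20-23 [a,b,c=101]: 0000  = hex 0
  rows 24-27 [a,b,c=110]: 1111  = hex F
  rows 28-31 [a,b,c=111]: 0000  = hex 0
Output column (row 0 .. row 31) = 00000000111100000000000011110000
Output column grouped in 4s = 0000 0000 1111 0000 0000 0000 1111 0000 = 0x00F000F0
Convert to decimal digit by digit (value = value*16 + digit):
  0 -> 0
  0*16 + 0 = 0
  0*16 + 15 (F) = 15
  15*16 + 0 = 240
  240*16 + 0 = 3840
  3840*16 + 0 = 61440
  61440*16 + 15 (F) = 983055
  983055*16 + 0 = 15728880
Decimal = 15728880

15728880


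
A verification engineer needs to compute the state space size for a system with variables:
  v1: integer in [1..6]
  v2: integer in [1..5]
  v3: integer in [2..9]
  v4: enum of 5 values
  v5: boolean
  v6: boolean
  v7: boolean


State space = product of domain sizes of all variables.
Domain sizes:
  v1 (integer in [1..6]): 6
  v2 (integer in [1..5]): 5
  v3 (integer in [2..9]): 8
  v4 (enum of 5 values): 5
  v5 (boolean): 2
  v6 (boolean): 2
  v7 (boolean): 2
Product = 6 * 5 * 8 * 5 * 2 * 2 * 2 = 9600

9600


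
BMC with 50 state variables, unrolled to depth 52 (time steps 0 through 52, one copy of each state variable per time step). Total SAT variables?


BMC unrolls to depth k, creating one copy of each state var for steps 0..k.
Step count = 52 + 1 = 53 (steps 0 through 52)
Vars per step = 50
Total = 50 * 53 = 2650

2650


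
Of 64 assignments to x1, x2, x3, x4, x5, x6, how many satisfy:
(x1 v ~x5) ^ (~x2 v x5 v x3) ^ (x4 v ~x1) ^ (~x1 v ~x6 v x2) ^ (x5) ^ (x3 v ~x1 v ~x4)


CNF with 6 clauses over 6 vars (64 assignments).
An assignment satisfies CNF iff every clause has >=1 true literal.
Check each row (bits = x1,x2,x3,x4,x5,x6; clause T/F shown):
  row 0 [000000]: clauses=TTTTFT -> 0
  row 1 [000001]: clauses=TTTTFT -> 0
  row 2 [000010]: clauses=FTTTTT -> 0
  row 3 [000011]: clauses=FTTTTT -> 0
  row 4 [000100]: clauses=TTTTFT -> 0
  (every remaining row is evaluated the same way; all 64 results are listed next)
Full result column, 8 rows per line (x1,x2,x3 fixed per line; x4,x5,x6 runs 000..111 left to right):
  rows 0-7 [x1,x2,x3=000]: 00000000  (ones: 0)
  rows 8-15 [x1,x2,x3=001]: 00000000  (ones: 0)
  rows 16-23 [x1,x2,x3=010]: 00000000  (ones: 0)
  rows 24-31 [x1,x2,x3=011]: 00000000  (ones: 0)
  rows 32-39 [x1,x2,x3=100]: 00000000  (ones: 0)
  rows 40-47 [x1,x2,x3=101]: 00000010  (ones: 1)
  rows 48-55 [x1,x2,x3=110]: 00000000  (ones: 0)
  rows 56-63 [x1,x2,x3=111]: 00000011  (ones: 2)
Satisfying assignments = 0+0+0+0+0+1+0+2 = 3

3


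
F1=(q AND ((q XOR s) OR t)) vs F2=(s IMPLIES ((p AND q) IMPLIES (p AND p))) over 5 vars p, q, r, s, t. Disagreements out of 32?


F1 = (q AND ((q XOR s) OR t))
F2 = (s IMPLIES ((p AND q) IMPLIES (p AND p)))
Evaluate both on each of 32 rows (bits = p,q,r,s,t):
  row 0 [00000]: F1=0 F2=1 (differ) -> 1
  row 1 [00001]: F1=0 F2=1 (differ) -> 1
  row 2 [00010]: F1=0 F2=1 (differ) -> 1
  row 3 [00011]: F1=0 F2=1 (differ) -> 1
  row 4 [00100]: F1=0 F2=1 (differ) -> 1
  row 5 [00101]: F1=0 F2=1 (differ) -> 1
  row 6 [00110]: F1=0 F2=1 (differ) -> 1
  row 7 [00111]: F1=0 F2=1 (differ) -> 1
  row 8 [01000]: F1=1 F2=1 -> 0
  row 9 [01001]: F1=1 F2=1 -> 0
  row 10 [01010]: F1=0 F2=1 (differ) -> 1
  row 11 [01011]: F1=1 F2=1 -> 0
  row 12 [01100]: F1=1 F2=1 -> 0
  row 13 [01101]: F1=1 F2=1 -> 0
  row 14 [01110]: F1=0 F2=1 (differ) -> 1
  row 15 [01111]: F1=1 F2=1 -> 0
  row 16 [10000]: F1=0 F2=1 (differ) -> 1
  row 17 [10001]: F1=0 F2=1 (differ) -> 1
  row 18 [10010]: F1=0 F2=1 (differ) -> 1
  row 19 [10011]: F1=0 F2=1 (differ) -> 1
  row 20 [10100]: F1=0 F2=1 (differ) -> 1
  row 21 [10101]: F1=0 F2=1 (differ) -> 1
  row 22 [10110]: F1=0 F2=1 (differ) -> 1
  row 23 [10111]: F1=0 F2=1 (differ) -> 1
  row 24 [11000]: F1=1 F2=1 -> 0
  row 25 [11001]: F1=1 F2=1 -> 0
  row 26 [11010]: F1=0 F2=1 (differ) -> 1
  row 27 [11011]: F1=1 F2=1 -> 0
  row 28 [11100]: F1=1 F2=1 -> 0
  row 29 [11101]: F1=1 F2=1 -> 0
  row 30 [11110]: F1=0 F2=1 (differ) -> 1
  row 31 [11111]: F1=1 F2=1 -> 0
Full result column, 8 rows per line (p,q fixed per line; r,s,t runs 000..111 left to right):
  rows 0-7 [p,q=00]: 11111111  (ones: 8)
  rows 8-15 [p,q=01]: 00100010  (ones: 2)
  rows 16-23 [p,q=10]: 11111111  (ones: 8)
  rows 24-31 [p,q=11]: 00100010  (ones: 2)
Disagreements = 8+2+8+2 = 20

20


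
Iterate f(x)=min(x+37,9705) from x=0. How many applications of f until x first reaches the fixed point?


Step 1: x=0, cap=9705, increment=37
Step 2: x grows by 37 each step until capped at 9705; fixed point is x=9705
Step 3: iterations = ceil(9705/37) = 263

263


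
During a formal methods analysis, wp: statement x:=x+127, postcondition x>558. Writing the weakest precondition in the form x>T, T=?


Formula: wp(x:=E, P) = P[E/x] (substitute E for x in postcondition)
Step 1: Postcondition: x>558
Step 2: Substitute x+127 for x: x+127>558
Step 3: Solve for x: x > 558-127 = 431

431


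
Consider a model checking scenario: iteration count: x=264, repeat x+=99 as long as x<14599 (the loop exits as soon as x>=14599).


Step 1: x goes from 264 toward 14599 by 99; the body runs while x<14599, so iterations = ceil((bound-start)/step)
Step 2: Distance=14335
Step 3: ceil(14335/99)=145

145


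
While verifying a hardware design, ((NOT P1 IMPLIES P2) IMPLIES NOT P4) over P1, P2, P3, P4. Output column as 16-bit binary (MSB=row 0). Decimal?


Formula: ((NOT P1 IMPLIES P2) IMPLIES NOT P4) over P1, P2, P3, P4 (16 rows)
Evaluate each row (bits = P1,P2,P3,P4, MSB first):
  row 0 [0000]: ((NOT 0 IMPLIES 0) IMPLIES NOT 0) -> 1
  row 1 [0001]: ((NOT 0 IMPLIES 0) IMPLIES NOT 1) -> 1
  row 2 [0010]: ((NOT 0 IMPLIES 0) IMPLIES NOT 0) -> 1
  row 3 [0011]: ((NOT 0 IMPLIES 0) IMPLIES NOT 1) -> 1
  row 4 [0100]: ((NOT 0 IMPLIES 1) IMPLIES NOT 0) -> 1
  row 5 [0101]: ((NOT 0 IMPLIES 1) IMPLIES NOT 1) -> 0
  row 6 [0110]: ((NOT 0 IMPLIES 1) IMPLIES NOT 0) -> 1
  row 7 [0111]: ((NOT 0 IMPLIES 1) IMPLIES NOT 1) -> 0
  row 8 [1000]: ((NOT 1 IMPLIES 0) IMPLIES NOT 0) -> 1
  row 9 [1001]: ((NOT 1 IMPLIES 0) IMPLIES NOT 1) -> 0
  row 10 [1010]: ((NOT 1 IMPLIES 0) IMPLIES NOT 0) -> 1
  row 11 [1011]: ((NOT 1 IMPLIES 0) IMPLIES NOT 1) -> 0
  row 12 [1100]: ((NOT 1 IMPLIES 1) IMPLIES NOT 0) -> 1
  row 13 [1101]: ((NOT 1 IMPLIES 1) IMPLIES NOT 1) -> 0
  row 14 [1110]: ((NOT 1 IMPLIES 1) IMPLIES NOT 0) -> 1
  row 15 [1111]: ((NOT 1 IMPLIES 1) IMPLIES NOT 1) -> 0
Full result column, 4 rows per line (P1,P2 fixed per line; P3,P4 runs 00..11 left to right):
  rows 0-3 [P1,P2=00]: 1111  = hex F
  rows 4-7 [P1,P2=01]: 1010  = hex A
  rows 8-11 [P1,P2=10]: 1010  = hex A
  rows 12-15 [P1,P2=11]: 1010  = hex A
Output column (row 0 .. row 15) = 1111101010101010
Output column grouped in 4s = 1111 1010 1010 1010 = 0xFAAA
Convert to decimal digit by digit (value = value*16 + digit):
  F -> 15
  15*16 + 10 (A) = 250
  250*16 + 10 (A) = 4010
  4010*16 + 10 (A) = 64170
Decimal = 64170

64170


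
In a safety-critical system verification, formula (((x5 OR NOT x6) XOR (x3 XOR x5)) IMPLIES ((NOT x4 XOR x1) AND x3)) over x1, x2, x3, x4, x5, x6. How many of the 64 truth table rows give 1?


Formula: (((x5 OR NOT x6) XOR (x3 XOR x5)) IMPLIES ((NOT x4 XOR x1) AND x3)) over 6 vars (64 rows)
Evaluate each row (x1, x2, x3, x4, x5, x6 as bits, MSB first):
  row 0 [000000]: (((0 OR NOT 0) XOR (0 XOR 0)) IMPLIES ((NOT 0 XOR 0) AND 0)) -> 0
  row 1 [000001]: (((0 OR NOT 1) XOR (0 XOR 0)) IMPLIES ((NOT 0 XOR 0) AND 0)) -> 1
  row 2 [000010]: (((1 OR NOT 0) XOR (0 XOR 1)) IMPLIES ((NOT 0 XOR 0) AND 0)) -> 1
  row 3 [000011]: (((1 OR NOT 1) XOR (0 XOR 1)) IMPLIES ((NOT 0 XOR 0) AND 0)) -> 1
  row 4 [000100]: (((0 OR NOT 0) XOR (0 XOR 0)) IMPLIES ((NOT 1 XOR 0) AND 0)) -> 0
  (every remaining row is evaluated the same way; all 64 results are listed next)
Full result column, 8 rows per line (x1,x2,x3 fixed per line; x4,x5,x6 runs 000..111 left to right):
  rows 0-7 [x1,x2,x3=000]: 01110111  (ones: 6)
  rows 8-15 [x1,x2,x3=001]: 11111000  (ones: 5)
  rows 16-23 [x1,x2,x3=010]: 01110111  (ones: 6)
  rows 24-31 [x1,x2,x3=011]: 11111000  (ones: 5)
  rows 32-39 [x1,x2,x3=100]: 01110111  (ones: 6)
  rows 40-47 [x1,x2,x3=101]: 10001111  (ones: 5)
  rows 48-55 [x1,x2,x3=110]: 01110111  (ones: 6)
  rows 56-63 [x1,x2,x3=111]: 10001111  (ones: 5)
Count of 1-rows = 6+5+6+5+6+5+6+5 = 44

44


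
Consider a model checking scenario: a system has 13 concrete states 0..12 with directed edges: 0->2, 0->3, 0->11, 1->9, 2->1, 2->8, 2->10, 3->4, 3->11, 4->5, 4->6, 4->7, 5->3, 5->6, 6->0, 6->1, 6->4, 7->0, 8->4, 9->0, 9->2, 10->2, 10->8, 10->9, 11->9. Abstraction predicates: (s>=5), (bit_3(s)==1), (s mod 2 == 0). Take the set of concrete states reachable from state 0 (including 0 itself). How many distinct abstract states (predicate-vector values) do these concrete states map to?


BFS from 0:
Concrete reachable: {0, 1, 2, 3, 4, 5, 6, 7, 8, 9, 10, 11}
Abstract via predicates (s>=5), (bit_3(s)==1), (s mod 2 == 0):
  (0,0,0) <- {1, 3}
  (0,0,1) <- {0, 2, 4}
  (1,0,0) <- {5, 7}
  (1,0,1) <- {6}
  (1,1,0) <- {9, 11}
  (1,1,1) <- {8, 10}
Distinct abstract states = 6

6


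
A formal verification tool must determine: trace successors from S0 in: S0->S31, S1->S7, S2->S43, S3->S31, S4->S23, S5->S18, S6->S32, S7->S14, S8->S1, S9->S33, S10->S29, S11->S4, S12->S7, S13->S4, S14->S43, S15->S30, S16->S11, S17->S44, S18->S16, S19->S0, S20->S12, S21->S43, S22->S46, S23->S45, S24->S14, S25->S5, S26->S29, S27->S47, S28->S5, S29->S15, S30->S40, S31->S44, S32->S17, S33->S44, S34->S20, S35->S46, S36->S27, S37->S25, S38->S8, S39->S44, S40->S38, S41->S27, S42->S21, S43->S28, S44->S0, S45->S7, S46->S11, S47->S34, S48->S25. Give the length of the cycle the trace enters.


Trace from S0 until a state repeats:
  S0 -> S31 -> S44 -> S0
S0 first seen at step 0, revisited at step 3.
Cycle length = 3 - 0 = 3

3


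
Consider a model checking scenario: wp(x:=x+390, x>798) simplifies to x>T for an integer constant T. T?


Formula: wp(x:=E, P) = P[E/x] (substitute E for x in postcondition)
Step 1: Postcondition: x>798
Step 2: Substitute x+390 for x: x+390>798
Step 3: Solve for x: x > 798-390 = 408

408


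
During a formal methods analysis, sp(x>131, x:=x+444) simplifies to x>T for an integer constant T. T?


Formula: sp(P, x:=E) = exists old_x. (x = E[old_x/x]) AND P[old_x/x] (old_x is the value of x before the assignment; eliminate old_x by solving x = E[old_x/x] for old_x)
Step 1: Precondition P: x>131, i.e. old_x > 131
Step 2: Assignment gives x = old_x + 444, so old_x = x - 444
Step 3: Substitute into P: x - 444 > 131
Step 4: Simplify: x > 131+444 = 575

575


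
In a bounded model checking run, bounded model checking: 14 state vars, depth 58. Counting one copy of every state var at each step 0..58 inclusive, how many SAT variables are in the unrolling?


BMC unrolls to depth k, creating one copy of each state var for steps 0..k.
Step count = 58 + 1 = 59 (steps 0 through 58)
Vars per step = 14
Total = 14 * 59 = 826

826


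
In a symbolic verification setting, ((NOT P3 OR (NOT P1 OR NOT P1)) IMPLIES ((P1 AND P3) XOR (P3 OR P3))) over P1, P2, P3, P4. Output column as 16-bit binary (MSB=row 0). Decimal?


Formula: ((NOT P3 OR (NOT P1 OR NOT P1)) IMPLIES ((P1 AND P3) XOR (P3 OR P3))) over P1, P2, P3, P4 (16 rows)
Evaluate each row (bits = P1,P2,P3,P4, MSB first):
  row 0 [0000]: ((NOT 0 OR (NOT 0 OR NOT 0)) IMPLIES ((0 AND 0) XOR (0 OR 0))) -> 0
  row 1 [0001]: ((NOT 0 OR (NOT 0 OR NOT 0)) IMPLIES ((0 AND 0) XOR (0 OR 0))) -> 0
  row 2 [0010]: ((NOT 1 OR (NOT 0 OR NOT 0)) IMPLIES ((0 AND 1) XOR (1 OR 1))) -> 1
  row 3 [0011]: ((NOT 1 OR (NOT 0 OR NOT 0)) IMPLIES ((0 AND 1) XOR (1 OR 1))) -> 1
  row 4 [0100]: ((NOT 0 OR (NOT 0 OR NOT 0)) IMPLIES ((0 AND 0) XOR (0 OR 0))) -> 0
  row 5 [0101]: ((NOT 0 OR (NOT 0 OR NOT 0)) IMPLIES ((0 AND 0) XOR (0 OR 0))) -> 0
  row 6 [0110]: ((NOT 1 OR (NOT 0 OR NOT 0)) IMPLIES ((0 AND 1) XOR (1 OR 1))) -> 1
  row 7 [0111]: ((NOT 1 OR (NOT 0 OR NOT 0)) IMPLIES ((0 AND 1) XOR (1 OR 1))) -> 1
  row 8 [1000]: ((NOT 0 OR (NOT 1 OR NOT 1)) IMPLIES ((1 AND 0) XOR (0 OR 0))) -> 0
  row 9 [1001]: ((NOT 0 OR (NOT 1 OR NOT 1)) IMPLIES ((1 AND 0) XOR (0 OR 0))) -> 0
  row 10 [1010]: ((NOT 1 OR (NOT 1 OR NOT 1)) IMPLIES ((1 AND 1) XOR (1 OR 1))) -> 1
  row 11 [1011]: ((NOT 1 OR (NOT 1 OR NOT 1)) IMPLIES ((1 AND 1) XOR (1 OR 1))) -> 1
  row 12 [1100]: ((NOT 0 OR (NOT 1 OR NOT 1)) IMPLIES ((1 AND 0) XOR (0 OR 0))) -> 0
  row 13 [1101]: ((NOT 0 OR (NOT 1 OR NOT 1)) IMPLIES ((1 AND 0) XOR (0 OR 0))) -> 0
  row 14 [1110]: ((NOT 1 OR (NOT 1 OR NOT 1)) IMPLIES ((1 AND 1) XOR (1 OR 1))) -> 1
  row 15 [1111]: ((NOT 1 OR (NOT 1 OR NOT 1)) IMPLIES ((1 AND 1) XOR (1 OR 1))) -> 1
Full result column, 4 rows per line (P1,P2 fixed per line; P3,P4 runs 00..11 left to right):
  rows 0-3 [P1,P2=00]: 0011  = hex 3
  rows 4-7 [P1,P2=01]: 0011  = hex 3
  rows 8-11 [P1,P2=10]: 0011  = hex 3
  rows 12-15 [P1,P2=11]: 0011  = hex 3
Output column (row 0 .. row 15) = 0011001100110011
Output column grouped in 4s = 0011 0011 0011 0011 = 0x3333
Convert to decimal digit by digit (value = value*16 + digit):
  3 -> 3
  3*16 + 3 = 51
  51*16 + 3 = 819
  819*16 + 3 = 13107
Decimal = 13107

13107


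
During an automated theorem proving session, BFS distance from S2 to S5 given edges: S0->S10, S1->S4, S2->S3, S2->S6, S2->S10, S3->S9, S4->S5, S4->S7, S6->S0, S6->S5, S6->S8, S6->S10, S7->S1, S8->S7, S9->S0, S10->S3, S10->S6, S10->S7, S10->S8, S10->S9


BFS layer-by-layer from S2:
  dist 0: {S2}
  dist 1: {S3, S6, S10}
  dist 2: {S0, S5, S7, S8, S9}
  -> S5 reached at distance 2
Shortest path length = 2

2


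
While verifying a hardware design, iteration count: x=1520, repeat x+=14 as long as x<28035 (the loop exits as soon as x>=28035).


Step 1: x goes from 1520 toward 28035 by 14; the body runs while x<28035, so iterations = ceil((bound-start)/step)
Step 2: Distance=26515
Step 3: ceil(26515/14)=1894

1894


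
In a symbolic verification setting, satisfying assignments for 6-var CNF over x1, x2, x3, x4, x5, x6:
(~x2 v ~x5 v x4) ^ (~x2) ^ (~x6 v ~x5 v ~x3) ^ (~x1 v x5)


CNF with 4 clauses over 6 vars (64 assignments).
An assignment satisfies CNF iff every clause has >=1 true literal.
Check each row (bits = x1,x2,x3,x4,x5,x6; clause T/F shown):
  row 0 [000000]: clauses=TTTT -> 1
  row 1 [000001]: clauses=TTTT -> 1
  row 2 [000010]: clauses=TTTT -> 1
  row 3 [000011]: clauses=TTTT -> 1
  row 4 [000100]: clauses=TTTT -> 1
  (every remaining row is evaluated the same way; all 64 results are listed next)
Full result column, 8 rows per line (x1,x2,x3 fixed per line; x4,x5,x6 runs 000..111 left to right):
  rows 0-7 [x1,x2,x3=000]: 11111111  (ones: 8)
  rows 8-15 [x1,x2,x3=001]: 11101110  (ones: 6)
  rows 16-23 [x1,x2,x3=010]: 00000000  (ones: 0)
  rows 24-31 [x1,x2,x3=011]: 00000000  (ones: 0)
  rows 32-39 [x1,x2,x3=100]: 00110011  (ones: 4)
  rows 40-47 [x1,x2,x3=101]: 00100010  (ones: 2)
  rows 48-55 [x1,x2,x3=110]: 00000000  (ones: 0)
  rows 56-63 [x1,x2,x3=111]: 00000000  (ones: 0)
Satisfying assignments = 8+6+0+0+4+2+0+0 = 20

20


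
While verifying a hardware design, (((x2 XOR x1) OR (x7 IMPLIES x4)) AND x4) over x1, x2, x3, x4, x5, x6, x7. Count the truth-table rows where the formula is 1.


Formula: (((x2 XOR x1) OR (x7 IMPLIES x4)) AND x4) over 7 vars (128 rows)
Evaluate each row (x1, x2, x3, x4, x5, x6, x7 as bits, MSB first):
  row 0 [0000000]: (((0 XOR 0) OR (0 IMPLIES 0)) AND 0) -> 0
  row 1 [0000001]: (((0 XOR 0) OR (1 IMPLIES 0)) AND 0) -> 0
  row 2 [0000010]: (((0 XOR 0) OR (0 IMPLIES 0)) AND 0) -> 0
  row 3 [0000011]: (((0 XOR 0) OR (1 IMPLIES 0)) AND 0) -> 0
  row 4 [0000100]: (((0 XOR 0) OR (0 IMPLIES 0)) AND 0) -> 0
  (every remaining row is evaluated the same way; all 128 results are listed next)
Full result column, 8 rows per line (x1,x2,x3,x4 fixed per line; x5,x6,x7 runs 000..111 left to right):
  rows 0-7 [x1,x2,x3,x4=0000]: 00000000  (ones: 0)
  rows 8-15 [x1,x2,x3,x4=0001]: 11111111  (ones: 8)
  rows 16-23 [x1,x2,x3,x4=0010]: 00000000  (ones: 0)
  rows 24-31 [x1,x2,x3,x4=0011]: 11111111  (ones: 8)
  rows 32-39 [x1,x2,x3,x4=0100]: 00000000  (ones: 0)
  rows 40-47 [x1,x2,x3,x4=0101]: 11111111  (ones: 8)
  rows 48-55 [x1,x2,x3,x4=0110]: 00000000  (ones: 0)
  rows 56-63 [x1,x2,x3,x4=0111]: 11111111  (ones: 8)
  rows 64-71 [x1,x2,x3,x4=1000]: 00000000  (ones: 0)
  rows 72-79 [x1,x2,x3,x4=1001]: 11111111  (ones: 8)
  rows 80-87 [x1,x2,x3,x4=1010]: 00000000  (ones: 0)
  rows 88-95 [x1,x2,x3,x4=1011]: 11111111  (ones: 8)
  rows 96-103 [x1,x2,x3,x4=1100]: 00000000  (ones: 0)
  rows 104-111 [x1,x2,x3,x4=1101]: 11111111  (ones: 8)
  rows 112-119 [x1,x2,x3,x4=1110]: 00000000  (ones: 0)
  rows 120-127 [x1,x2,x3,x4=1111]: 11111111  (ones: 8)
Count of 1-rows = 0+8+0+8+0+8+0+8+0+8+0+8+0+8+0+8 = 64

64


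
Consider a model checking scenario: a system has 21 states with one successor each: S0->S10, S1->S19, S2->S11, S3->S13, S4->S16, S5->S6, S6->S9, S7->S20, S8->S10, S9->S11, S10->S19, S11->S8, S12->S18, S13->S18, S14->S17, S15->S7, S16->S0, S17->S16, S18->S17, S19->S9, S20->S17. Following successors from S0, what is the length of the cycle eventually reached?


Trace from S0 until a state repeats:
  S0 -> S10 -> S19 -> S9 -> S11 -> S8 -> S10
S10 first seen at step 1, revisited at step 6.
Cycle length = 6 - 1 = 5

5


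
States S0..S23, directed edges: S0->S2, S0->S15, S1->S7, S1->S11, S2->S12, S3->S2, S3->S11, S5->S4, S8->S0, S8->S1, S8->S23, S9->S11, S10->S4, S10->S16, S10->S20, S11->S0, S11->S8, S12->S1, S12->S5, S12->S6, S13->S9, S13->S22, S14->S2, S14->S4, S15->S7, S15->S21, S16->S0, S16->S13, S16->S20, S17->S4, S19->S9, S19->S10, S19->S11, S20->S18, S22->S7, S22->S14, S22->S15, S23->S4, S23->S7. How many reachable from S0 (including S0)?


BFS from S0:
  layer 0: {S0}
  layer 1: {S2, S15}
  layer 2: {S7, S12, S21}
  layer 3: {S1, S5, S6}
  layer 4: {S4, S11}
  layer 5: {S8}
  layer 6: {S23}
Reachable set: {S0, S1, S2, S4, S5, S6, S7, S8, S11, S12, S15, S21, S23}
Count = 13

13


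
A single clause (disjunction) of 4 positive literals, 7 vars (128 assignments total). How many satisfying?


Step 1: Total=2^7=128
Step 2: Unsat when all 4 false: 2^3=8
Step 3: Sat=128-8=120

120


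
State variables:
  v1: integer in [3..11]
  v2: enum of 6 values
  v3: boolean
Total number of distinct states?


State space = product of domain sizes of all variables.
Domain sizes:
  v1 (integer in [3..11]): 9
  v2 (enum of 6 values): 6
  v3 (boolean): 2
Product = 9 * 6 * 2 = 108

108


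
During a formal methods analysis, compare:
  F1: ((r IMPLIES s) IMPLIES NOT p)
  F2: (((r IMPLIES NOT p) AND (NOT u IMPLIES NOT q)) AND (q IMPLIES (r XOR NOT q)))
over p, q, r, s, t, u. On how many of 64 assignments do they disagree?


F1 = ((r IMPLIES s) IMPLIES NOT p)
F2 = (((r IMPLIES NOT p) AND (NOT u IMPLIES NOT q)) AND (q IMPLIES (r XOR NOT q)))
Evaluate both on each of 64 rows (bits = p,q,r,s,t,u):
  row 0 [000000]: F1=1 F2=1 -> 0
  row 1 [000001]: F1=1 F2=1 -> 0
  row 2 [000010]: F1=1 F2=1 -> 0
  row 3 [000011]: F1=1 F2=1 -> 0
  row 4 [000100]: F1=1 F2=1 -> 0
  (every remaining row is evaluated the same way; all 64 results are listed next)
Full result column, 8 rows per line (p,q,r fixed per line; s,t,u runs 000..111 left to right):
  rows 0-7 [p,q,r=000]: 00000000  (ones: 0)
  rows 8-15 [p,q,r=001]: 00000000  (ones: 0)
  rows 16-23 [p,q,r=010]: 11111111  (ones: 8)
  rows 24-31 [p,q,r=011]: 10101010  (ones: 4)
  rows 32-39 [p,q,r=100]: 11111111  (ones: 8)
  rows 40-47 [p,q,r=101]: 11110000  (ones: 4)
  rows 48-55 [p,q,r=110]: 00000000  (ones: 0)
  rows 56-63 [p,q,r=111]: 11110000  (ones: 4)
Disagreements = 0+0+8+4+8+4+0+4 = 28

28
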